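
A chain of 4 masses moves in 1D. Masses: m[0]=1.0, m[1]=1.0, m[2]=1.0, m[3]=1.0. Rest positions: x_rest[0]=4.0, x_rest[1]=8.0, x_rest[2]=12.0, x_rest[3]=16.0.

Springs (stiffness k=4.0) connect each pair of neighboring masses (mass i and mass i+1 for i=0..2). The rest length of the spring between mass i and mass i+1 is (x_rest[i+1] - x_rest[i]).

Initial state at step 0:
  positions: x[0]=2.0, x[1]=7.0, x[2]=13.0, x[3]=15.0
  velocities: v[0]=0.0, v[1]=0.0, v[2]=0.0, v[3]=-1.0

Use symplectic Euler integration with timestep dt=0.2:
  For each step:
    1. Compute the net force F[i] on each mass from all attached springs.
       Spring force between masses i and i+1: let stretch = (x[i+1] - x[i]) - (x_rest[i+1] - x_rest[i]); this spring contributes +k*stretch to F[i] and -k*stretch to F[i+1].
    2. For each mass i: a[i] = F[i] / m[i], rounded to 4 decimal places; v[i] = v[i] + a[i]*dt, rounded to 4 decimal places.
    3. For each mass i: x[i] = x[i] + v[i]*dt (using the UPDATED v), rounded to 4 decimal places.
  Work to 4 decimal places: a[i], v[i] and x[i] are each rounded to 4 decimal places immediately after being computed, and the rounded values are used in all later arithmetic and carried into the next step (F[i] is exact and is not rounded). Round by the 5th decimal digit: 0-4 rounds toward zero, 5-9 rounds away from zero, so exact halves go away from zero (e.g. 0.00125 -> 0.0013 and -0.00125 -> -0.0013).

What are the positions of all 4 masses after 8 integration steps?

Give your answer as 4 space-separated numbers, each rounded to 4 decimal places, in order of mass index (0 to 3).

Step 0: x=[2.0000 7.0000 13.0000 15.0000] v=[0.0000 0.0000 0.0000 -1.0000]
Step 1: x=[2.1600 7.1600 12.3600 15.1200] v=[0.8000 0.8000 -3.2000 0.6000]
Step 2: x=[2.4800 7.3520 11.3296 15.4384] v=[1.6000 0.9600 -5.1520 1.5920]
Step 3: x=[2.9395 7.4009 10.3202 15.7394] v=[2.2976 0.2445 -5.0470 1.5050]
Step 4: x=[3.4728 7.2031 9.7108 15.8133] v=[2.6667 -0.9892 -3.0471 0.3696]
Step 5: x=[3.9630 6.8096 9.6765 15.5508] v=[2.4509 -1.9673 -0.1713 -1.3124]
Step 6: x=[4.2686 6.4194 10.1234 14.9884] v=[1.5282 -1.9511 2.2346 -2.8118]
Step 7: x=[4.2784 6.2777 10.7561 14.2876] v=[0.0488 -0.7085 3.1634 -3.5038]
Step 8: x=[3.9680 6.5327 11.2373 13.6618] v=[-1.5518 1.2748 2.4059 -3.1290]

Answer: 3.9680 6.5327 11.2373 13.6618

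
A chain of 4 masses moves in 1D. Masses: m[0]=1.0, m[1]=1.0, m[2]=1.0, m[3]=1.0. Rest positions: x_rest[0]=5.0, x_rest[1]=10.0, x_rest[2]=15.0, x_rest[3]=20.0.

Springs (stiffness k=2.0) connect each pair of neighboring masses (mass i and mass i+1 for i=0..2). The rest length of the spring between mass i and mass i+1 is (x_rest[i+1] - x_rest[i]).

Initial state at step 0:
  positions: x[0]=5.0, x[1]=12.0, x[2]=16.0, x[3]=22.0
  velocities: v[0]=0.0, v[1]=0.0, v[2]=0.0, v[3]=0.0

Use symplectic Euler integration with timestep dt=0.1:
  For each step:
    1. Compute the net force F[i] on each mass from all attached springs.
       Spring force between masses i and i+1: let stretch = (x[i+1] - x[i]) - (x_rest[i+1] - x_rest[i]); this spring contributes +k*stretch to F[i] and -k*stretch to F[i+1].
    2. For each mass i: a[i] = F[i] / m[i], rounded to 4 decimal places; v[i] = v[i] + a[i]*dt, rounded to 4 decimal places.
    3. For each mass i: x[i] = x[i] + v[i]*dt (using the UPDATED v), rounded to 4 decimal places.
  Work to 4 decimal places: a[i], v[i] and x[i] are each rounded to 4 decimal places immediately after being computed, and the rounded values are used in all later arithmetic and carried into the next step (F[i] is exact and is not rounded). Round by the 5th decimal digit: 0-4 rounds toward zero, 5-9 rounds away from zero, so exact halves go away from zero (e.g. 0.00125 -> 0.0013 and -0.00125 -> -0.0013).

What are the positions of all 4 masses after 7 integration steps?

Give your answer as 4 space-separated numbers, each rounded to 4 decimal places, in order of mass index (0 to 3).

Answer: 5.8920 10.7713 16.7628 21.5738

Derivation:
Step 0: x=[5.0000 12.0000 16.0000 22.0000] v=[0.0000 0.0000 0.0000 0.0000]
Step 1: x=[5.0400 11.9400 16.0400 21.9800] v=[0.4000 -0.6000 0.4000 -0.2000]
Step 2: x=[5.1180 11.8240 16.1168 21.9412] v=[0.7800 -1.1600 0.7680 -0.3880]
Step 3: x=[5.2301 11.6597 16.2242 21.8859] v=[1.1212 -1.6426 1.0743 -0.5529]
Step 4: x=[5.3708 11.4581 16.3536 21.8174] v=[1.4071 -2.0156 1.2937 -0.6852]
Step 5: x=[5.5333 11.2327 16.4943 21.7396] v=[1.6246 -2.2540 1.4074 -0.7780]
Step 6: x=[5.7098 10.9985 16.6347 21.6569] v=[1.7645 -2.3416 1.4041 -0.8271]
Step 7: x=[5.8920 10.7713 16.7628 21.5738] v=[1.8222 -2.2721 1.2813 -0.8315]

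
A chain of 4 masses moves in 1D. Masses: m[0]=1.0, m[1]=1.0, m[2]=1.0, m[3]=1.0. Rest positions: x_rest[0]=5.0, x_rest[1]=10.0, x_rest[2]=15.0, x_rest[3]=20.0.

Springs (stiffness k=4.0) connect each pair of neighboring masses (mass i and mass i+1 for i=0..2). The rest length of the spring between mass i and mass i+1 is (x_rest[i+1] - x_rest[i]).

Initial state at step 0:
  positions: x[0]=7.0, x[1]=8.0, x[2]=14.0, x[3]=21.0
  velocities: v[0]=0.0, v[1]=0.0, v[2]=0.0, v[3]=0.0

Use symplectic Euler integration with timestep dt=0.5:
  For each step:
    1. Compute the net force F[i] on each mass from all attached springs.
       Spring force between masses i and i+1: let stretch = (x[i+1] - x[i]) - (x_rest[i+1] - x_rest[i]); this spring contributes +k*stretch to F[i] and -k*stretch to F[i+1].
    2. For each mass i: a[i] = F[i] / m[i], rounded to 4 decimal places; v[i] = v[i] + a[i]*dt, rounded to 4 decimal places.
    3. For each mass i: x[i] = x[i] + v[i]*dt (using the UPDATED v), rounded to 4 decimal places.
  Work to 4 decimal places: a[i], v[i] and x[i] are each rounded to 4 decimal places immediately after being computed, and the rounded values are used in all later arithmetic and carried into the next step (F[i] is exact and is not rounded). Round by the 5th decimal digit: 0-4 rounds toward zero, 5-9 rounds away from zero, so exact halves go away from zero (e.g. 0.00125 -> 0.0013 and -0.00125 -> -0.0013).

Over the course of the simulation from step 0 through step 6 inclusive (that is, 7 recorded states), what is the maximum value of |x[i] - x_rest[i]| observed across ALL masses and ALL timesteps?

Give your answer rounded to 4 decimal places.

Step 0: x=[7.0000 8.0000 14.0000 21.0000] v=[0.0000 0.0000 0.0000 0.0000]
Step 1: x=[3.0000 13.0000 15.0000 19.0000] v=[-8.0000 10.0000 2.0000 -4.0000]
Step 2: x=[4.0000 10.0000 18.0000 18.0000] v=[2.0000 -6.0000 6.0000 -2.0000]
Step 3: x=[6.0000 9.0000 13.0000 22.0000] v=[4.0000 -2.0000 -10.0000 8.0000]
Step 4: x=[6.0000 9.0000 13.0000 22.0000] v=[0.0000 0.0000 0.0000 0.0000]
Step 5: x=[4.0000 10.0000 18.0000 18.0000] v=[-4.0000 2.0000 10.0000 -8.0000]
Step 6: x=[3.0000 13.0000 15.0000 19.0000] v=[-2.0000 6.0000 -6.0000 2.0000]
Max displacement = 3.0000

Answer: 3.0000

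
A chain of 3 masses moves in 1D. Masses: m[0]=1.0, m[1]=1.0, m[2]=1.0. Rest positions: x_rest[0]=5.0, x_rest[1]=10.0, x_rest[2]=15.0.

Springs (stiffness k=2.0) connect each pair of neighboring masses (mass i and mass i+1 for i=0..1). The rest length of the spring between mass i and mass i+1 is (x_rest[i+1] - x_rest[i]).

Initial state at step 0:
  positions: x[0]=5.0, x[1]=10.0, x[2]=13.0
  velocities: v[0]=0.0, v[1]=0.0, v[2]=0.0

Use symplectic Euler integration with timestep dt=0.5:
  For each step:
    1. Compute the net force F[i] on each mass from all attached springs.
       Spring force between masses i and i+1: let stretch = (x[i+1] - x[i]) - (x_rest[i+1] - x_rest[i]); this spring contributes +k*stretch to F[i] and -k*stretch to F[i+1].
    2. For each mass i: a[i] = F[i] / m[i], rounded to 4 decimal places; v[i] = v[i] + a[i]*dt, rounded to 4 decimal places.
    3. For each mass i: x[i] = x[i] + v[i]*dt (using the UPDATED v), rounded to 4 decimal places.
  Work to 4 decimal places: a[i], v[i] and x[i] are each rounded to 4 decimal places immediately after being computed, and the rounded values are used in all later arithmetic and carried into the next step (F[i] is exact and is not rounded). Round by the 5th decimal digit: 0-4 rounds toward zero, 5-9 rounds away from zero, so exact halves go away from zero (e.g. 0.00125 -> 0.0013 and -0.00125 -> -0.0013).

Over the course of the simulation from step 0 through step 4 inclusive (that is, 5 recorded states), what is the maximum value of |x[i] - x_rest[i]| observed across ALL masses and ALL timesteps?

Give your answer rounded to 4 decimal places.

Answer: 2.1250

Derivation:
Step 0: x=[5.0000 10.0000 13.0000] v=[0.0000 0.0000 0.0000]
Step 1: x=[5.0000 9.0000 14.0000] v=[0.0000 -2.0000 2.0000]
Step 2: x=[4.5000 8.5000 15.0000] v=[-1.0000 -1.0000 2.0000]
Step 3: x=[3.5000 9.2500 15.2500] v=[-2.0000 1.5000 0.5000]
Step 4: x=[2.8750 10.1250 15.0000] v=[-1.2500 1.7500 -0.5000]
Max displacement = 2.1250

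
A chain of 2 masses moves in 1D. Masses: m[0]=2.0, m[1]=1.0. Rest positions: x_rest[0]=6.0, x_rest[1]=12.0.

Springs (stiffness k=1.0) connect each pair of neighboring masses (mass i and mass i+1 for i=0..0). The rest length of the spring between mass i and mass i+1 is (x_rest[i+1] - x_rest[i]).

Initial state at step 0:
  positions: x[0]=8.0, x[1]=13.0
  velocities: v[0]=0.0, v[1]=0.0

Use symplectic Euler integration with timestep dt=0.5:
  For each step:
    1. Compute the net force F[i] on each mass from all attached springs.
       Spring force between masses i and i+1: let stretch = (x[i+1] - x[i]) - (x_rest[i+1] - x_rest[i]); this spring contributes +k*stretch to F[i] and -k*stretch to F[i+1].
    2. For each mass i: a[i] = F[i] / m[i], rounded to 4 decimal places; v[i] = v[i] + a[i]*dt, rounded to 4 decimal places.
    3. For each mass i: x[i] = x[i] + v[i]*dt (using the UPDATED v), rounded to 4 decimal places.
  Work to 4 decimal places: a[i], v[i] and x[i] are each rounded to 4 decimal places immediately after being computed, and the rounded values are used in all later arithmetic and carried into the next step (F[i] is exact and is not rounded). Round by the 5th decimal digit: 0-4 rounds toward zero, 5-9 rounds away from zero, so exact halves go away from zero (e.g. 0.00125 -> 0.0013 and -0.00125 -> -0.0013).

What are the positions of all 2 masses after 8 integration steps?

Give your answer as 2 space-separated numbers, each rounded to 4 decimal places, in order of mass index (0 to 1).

Step 0: x=[8.0000 13.0000] v=[0.0000 0.0000]
Step 1: x=[7.8750 13.2500] v=[-0.2500 0.5000]
Step 2: x=[7.6719 13.6563] v=[-0.4063 0.8125]
Step 3: x=[7.4668 14.0665] v=[-0.4102 0.8203]
Step 4: x=[7.3367 14.3268] v=[-0.2603 0.5205]
Step 5: x=[7.3303 14.3396] v=[-0.0128 0.0255]
Step 6: x=[7.4501 14.1000] v=[0.2396 -0.4792]
Step 7: x=[7.6512 13.6979] v=[0.4021 -0.8042]
Step 8: x=[7.8581 13.2841] v=[0.4138 -0.8276]

Answer: 7.8581 13.2841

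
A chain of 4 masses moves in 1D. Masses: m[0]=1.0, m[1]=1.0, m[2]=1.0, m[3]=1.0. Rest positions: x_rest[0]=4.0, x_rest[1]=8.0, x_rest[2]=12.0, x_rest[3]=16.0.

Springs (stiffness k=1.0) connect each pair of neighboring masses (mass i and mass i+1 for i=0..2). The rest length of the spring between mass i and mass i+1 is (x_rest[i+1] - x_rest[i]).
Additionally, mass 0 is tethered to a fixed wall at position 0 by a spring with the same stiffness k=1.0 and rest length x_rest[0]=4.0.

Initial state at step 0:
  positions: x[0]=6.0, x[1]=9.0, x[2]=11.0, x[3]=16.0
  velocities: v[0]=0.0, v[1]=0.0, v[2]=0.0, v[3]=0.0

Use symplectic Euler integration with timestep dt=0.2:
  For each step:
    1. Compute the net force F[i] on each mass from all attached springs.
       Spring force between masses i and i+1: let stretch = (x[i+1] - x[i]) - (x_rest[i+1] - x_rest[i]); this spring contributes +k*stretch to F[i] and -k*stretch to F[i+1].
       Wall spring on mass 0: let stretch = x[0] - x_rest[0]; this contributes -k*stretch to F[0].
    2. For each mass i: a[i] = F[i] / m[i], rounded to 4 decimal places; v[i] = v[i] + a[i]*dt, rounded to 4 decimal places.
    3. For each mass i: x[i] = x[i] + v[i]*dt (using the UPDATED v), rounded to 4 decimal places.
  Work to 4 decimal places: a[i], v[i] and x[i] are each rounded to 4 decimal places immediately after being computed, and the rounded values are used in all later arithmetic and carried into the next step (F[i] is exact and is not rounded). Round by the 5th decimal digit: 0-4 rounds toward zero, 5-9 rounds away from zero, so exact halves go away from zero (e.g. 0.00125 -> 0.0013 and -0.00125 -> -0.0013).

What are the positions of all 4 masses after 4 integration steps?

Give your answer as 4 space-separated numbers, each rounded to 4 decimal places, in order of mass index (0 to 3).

Answer: 4.9164 8.6450 12.0177 15.6907

Derivation:
Step 0: x=[6.0000 9.0000 11.0000 16.0000] v=[0.0000 0.0000 0.0000 0.0000]
Step 1: x=[5.8800 8.9600 11.1200 15.9600] v=[-0.6000 -0.2000 0.6000 -0.2000]
Step 2: x=[5.6480 8.8832 11.3472 15.8864] v=[-1.1600 -0.3840 1.1360 -0.3680]
Step 3: x=[5.3195 8.7756 11.6574 15.7912] v=[-1.6426 -0.5382 1.5510 -0.4758]
Step 4: x=[4.9164 8.6450 12.0177 15.6907] v=[-2.0153 -0.6531 1.8014 -0.5026]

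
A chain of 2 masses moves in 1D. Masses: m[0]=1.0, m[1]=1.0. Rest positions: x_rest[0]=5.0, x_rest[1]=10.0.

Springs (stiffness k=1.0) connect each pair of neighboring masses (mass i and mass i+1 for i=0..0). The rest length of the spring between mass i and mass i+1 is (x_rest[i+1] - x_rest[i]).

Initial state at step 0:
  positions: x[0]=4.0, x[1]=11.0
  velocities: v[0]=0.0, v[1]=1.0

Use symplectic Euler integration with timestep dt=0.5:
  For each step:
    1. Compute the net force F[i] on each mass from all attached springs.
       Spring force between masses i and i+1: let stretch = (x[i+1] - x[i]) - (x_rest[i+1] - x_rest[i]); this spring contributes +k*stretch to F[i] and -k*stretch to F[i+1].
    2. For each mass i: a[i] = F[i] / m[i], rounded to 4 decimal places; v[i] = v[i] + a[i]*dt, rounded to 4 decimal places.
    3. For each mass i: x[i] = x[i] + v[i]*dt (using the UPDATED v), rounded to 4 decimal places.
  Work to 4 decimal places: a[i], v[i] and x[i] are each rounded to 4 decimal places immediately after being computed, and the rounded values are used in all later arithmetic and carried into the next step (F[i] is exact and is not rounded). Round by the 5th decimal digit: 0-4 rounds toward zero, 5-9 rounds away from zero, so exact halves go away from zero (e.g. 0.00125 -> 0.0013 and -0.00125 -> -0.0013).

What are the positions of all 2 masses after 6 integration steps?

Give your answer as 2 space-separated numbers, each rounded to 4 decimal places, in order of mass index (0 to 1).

Step 0: x=[4.0000 11.0000] v=[0.0000 1.0000]
Step 1: x=[4.5000 11.0000] v=[1.0000 0.0000]
Step 2: x=[5.3750 10.6250] v=[1.7500 -0.7500]
Step 3: x=[6.3125 10.1875] v=[1.8750 -0.8750]
Step 4: x=[6.9688 10.0313] v=[1.3125 -0.3125]
Step 5: x=[7.1407 10.3595] v=[0.3438 0.6563]
Step 6: x=[6.8673 11.1330] v=[-0.5468 1.5469]

Answer: 6.8673 11.1330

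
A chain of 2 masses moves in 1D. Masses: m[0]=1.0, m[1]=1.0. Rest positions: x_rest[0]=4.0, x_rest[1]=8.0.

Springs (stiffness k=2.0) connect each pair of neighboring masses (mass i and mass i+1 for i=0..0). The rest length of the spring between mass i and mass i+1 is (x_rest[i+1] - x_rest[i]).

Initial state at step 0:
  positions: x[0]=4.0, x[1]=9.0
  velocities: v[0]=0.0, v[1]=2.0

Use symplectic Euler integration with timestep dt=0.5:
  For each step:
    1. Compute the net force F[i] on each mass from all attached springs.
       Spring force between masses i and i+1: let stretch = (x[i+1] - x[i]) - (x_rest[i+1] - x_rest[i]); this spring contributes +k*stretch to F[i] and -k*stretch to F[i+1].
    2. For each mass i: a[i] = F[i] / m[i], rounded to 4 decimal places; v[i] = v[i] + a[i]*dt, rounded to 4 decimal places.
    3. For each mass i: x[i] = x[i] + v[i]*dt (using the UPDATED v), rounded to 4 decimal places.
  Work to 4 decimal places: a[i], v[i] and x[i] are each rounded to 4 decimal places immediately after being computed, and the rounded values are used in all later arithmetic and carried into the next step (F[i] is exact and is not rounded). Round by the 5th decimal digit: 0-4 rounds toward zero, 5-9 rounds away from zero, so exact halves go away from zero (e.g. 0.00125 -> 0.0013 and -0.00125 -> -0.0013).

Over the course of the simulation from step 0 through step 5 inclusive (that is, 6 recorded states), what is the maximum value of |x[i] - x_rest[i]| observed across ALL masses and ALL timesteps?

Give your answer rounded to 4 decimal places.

Step 0: x=[4.0000 9.0000] v=[0.0000 2.0000]
Step 1: x=[4.5000 9.5000] v=[1.0000 1.0000]
Step 2: x=[5.5000 9.5000] v=[2.0000 0.0000]
Step 3: x=[6.5000 9.5000] v=[2.0000 0.0000]
Step 4: x=[7.0000 10.0000] v=[1.0000 1.0000]
Step 5: x=[7.0000 11.0000] v=[0.0000 2.0000]
Max displacement = 3.0000

Answer: 3.0000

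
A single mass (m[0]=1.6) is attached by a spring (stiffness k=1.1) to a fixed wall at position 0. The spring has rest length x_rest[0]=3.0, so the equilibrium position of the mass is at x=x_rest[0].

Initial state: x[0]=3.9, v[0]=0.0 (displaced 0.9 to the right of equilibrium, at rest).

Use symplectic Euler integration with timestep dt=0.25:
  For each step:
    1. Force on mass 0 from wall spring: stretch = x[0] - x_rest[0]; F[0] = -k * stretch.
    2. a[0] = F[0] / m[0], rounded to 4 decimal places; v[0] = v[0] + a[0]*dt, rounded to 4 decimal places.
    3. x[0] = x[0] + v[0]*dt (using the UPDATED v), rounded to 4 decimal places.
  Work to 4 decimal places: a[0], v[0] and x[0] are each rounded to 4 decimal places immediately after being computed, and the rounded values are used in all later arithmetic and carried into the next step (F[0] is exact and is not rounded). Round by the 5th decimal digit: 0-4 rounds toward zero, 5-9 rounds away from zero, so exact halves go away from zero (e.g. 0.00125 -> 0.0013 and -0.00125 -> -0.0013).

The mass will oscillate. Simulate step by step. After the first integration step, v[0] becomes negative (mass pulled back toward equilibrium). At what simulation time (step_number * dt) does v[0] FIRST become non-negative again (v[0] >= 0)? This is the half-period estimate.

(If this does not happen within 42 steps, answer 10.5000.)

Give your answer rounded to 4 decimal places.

Answer: 4.0000

Derivation:
Step 0: x=[3.9000] v=[0.0000]
Step 1: x=[3.8613] v=[-0.1547]
Step 2: x=[3.7856] v=[-0.3027]
Step 3: x=[3.6762] v=[-0.4377]
Step 4: x=[3.5377] v=[-0.5539]
Step 5: x=[3.3761] v=[-0.6463]
Step 6: x=[3.1984] v=[-0.7110]
Step 7: x=[3.0121] v=[-0.7451]
Step 8: x=[2.8253] v=[-0.7472]
Step 9: x=[2.6460] v=[-0.7172]
Step 10: x=[2.4819] v=[-0.6564]
Step 11: x=[2.3401] v=[-0.5674]
Step 12: x=[2.2266] v=[-0.4540]
Step 13: x=[2.1463] v=[-0.3211]
Step 14: x=[2.1027] v=[-0.1744]
Step 15: x=[2.0977] v=[-0.0202]
Step 16: x=[2.1314] v=[0.1349]
First v>=0 after going negative at step 16, time=4.0000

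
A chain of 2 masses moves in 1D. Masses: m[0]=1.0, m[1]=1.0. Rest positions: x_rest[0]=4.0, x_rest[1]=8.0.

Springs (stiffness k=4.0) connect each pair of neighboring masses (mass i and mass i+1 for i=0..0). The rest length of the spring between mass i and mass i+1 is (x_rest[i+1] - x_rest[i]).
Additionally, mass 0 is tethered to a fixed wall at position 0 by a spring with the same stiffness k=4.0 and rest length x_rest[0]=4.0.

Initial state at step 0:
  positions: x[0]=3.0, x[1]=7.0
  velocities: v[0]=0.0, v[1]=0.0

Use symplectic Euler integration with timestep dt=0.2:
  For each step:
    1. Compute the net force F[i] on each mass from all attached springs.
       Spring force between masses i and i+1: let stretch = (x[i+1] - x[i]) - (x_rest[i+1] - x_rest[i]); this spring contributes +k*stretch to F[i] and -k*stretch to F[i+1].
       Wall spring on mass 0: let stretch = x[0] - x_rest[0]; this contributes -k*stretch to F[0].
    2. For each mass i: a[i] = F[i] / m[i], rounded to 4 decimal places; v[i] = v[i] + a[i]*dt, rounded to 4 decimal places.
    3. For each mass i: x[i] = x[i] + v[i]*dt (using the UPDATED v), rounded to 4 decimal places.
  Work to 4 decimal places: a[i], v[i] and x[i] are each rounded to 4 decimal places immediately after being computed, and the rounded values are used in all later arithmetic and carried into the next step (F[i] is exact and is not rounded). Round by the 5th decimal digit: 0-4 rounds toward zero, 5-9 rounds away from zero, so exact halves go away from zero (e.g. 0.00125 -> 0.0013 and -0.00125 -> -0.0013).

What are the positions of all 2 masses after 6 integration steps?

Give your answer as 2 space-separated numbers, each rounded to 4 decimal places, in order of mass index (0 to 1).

Answer: 4.1507 7.9725

Derivation:
Step 0: x=[3.0000 7.0000] v=[0.0000 0.0000]
Step 1: x=[3.1600 7.0000] v=[0.8000 0.0000]
Step 2: x=[3.4288 7.0256] v=[1.3440 0.1280]
Step 3: x=[3.7245 7.1157] v=[1.4784 0.4506]
Step 4: x=[3.9669 7.3032] v=[1.2118 0.9376]
Step 5: x=[4.1084 7.5969] v=[0.7073 1.4686]
Step 6: x=[4.1507 7.9725] v=[0.2114 1.8778]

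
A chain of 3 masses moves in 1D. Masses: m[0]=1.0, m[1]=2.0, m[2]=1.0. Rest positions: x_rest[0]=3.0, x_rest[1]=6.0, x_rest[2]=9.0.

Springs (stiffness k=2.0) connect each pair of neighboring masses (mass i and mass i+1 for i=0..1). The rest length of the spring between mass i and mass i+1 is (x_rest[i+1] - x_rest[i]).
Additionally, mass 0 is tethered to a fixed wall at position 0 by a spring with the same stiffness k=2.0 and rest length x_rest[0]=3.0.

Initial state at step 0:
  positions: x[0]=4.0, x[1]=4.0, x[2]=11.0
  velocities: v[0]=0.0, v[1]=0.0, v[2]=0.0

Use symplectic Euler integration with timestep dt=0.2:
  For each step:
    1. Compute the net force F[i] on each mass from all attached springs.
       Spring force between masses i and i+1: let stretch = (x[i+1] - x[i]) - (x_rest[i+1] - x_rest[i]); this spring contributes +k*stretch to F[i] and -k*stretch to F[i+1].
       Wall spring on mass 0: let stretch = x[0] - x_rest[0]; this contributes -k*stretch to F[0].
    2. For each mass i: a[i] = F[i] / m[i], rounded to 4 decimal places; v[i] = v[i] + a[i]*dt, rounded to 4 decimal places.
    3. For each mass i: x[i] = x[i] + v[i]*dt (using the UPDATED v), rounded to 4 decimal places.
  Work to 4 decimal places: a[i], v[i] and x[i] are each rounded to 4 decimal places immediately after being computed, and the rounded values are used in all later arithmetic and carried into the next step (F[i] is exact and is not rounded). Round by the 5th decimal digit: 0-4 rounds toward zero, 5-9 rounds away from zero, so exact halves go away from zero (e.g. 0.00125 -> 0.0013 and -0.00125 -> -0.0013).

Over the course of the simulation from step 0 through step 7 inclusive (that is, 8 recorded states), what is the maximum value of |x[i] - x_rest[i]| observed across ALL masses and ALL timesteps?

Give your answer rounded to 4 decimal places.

Step 0: x=[4.0000 4.0000 11.0000] v=[0.0000 0.0000 0.0000]
Step 1: x=[3.6800 4.2800 10.6800] v=[-1.6000 1.4000 -1.6000]
Step 2: x=[3.1136 4.7920 10.0880] v=[-2.8320 2.5600 -2.9600]
Step 3: x=[2.4324 5.4487 9.3123] v=[-3.4061 3.2835 -3.8784]
Step 4: x=[1.7979 6.1393 8.4675] v=[-3.1725 3.4530 -4.2238]
Step 5: x=[1.3669 6.7494 7.6765] v=[-2.1551 3.0504 -3.9551]
Step 6: x=[1.2571 7.1813 7.0513] v=[-0.5489 2.1593 -3.1259]
Step 7: x=[1.5207 7.3710 6.6765] v=[1.3179 0.9485 -1.8739]
Max displacement = 2.3235

Answer: 2.3235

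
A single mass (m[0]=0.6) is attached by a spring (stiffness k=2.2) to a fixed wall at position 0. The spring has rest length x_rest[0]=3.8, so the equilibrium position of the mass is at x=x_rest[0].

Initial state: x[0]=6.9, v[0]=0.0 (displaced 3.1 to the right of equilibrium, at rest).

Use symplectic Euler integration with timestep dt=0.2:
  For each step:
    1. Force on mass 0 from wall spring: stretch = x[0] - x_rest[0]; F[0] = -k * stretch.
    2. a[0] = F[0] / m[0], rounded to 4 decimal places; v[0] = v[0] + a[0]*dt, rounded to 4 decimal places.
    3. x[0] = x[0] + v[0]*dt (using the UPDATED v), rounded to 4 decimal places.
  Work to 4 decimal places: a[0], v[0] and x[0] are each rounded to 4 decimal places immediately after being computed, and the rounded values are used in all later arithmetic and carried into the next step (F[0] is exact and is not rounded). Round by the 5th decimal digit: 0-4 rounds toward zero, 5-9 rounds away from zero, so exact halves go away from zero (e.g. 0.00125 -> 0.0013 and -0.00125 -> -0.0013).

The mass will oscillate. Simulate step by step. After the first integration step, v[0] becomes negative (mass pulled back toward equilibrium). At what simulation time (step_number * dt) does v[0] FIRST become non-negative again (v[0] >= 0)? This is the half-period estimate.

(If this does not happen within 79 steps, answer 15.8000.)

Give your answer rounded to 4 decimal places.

Answer: 1.8000

Derivation:
Step 0: x=[6.9000] v=[0.0000]
Step 1: x=[6.4453] v=[-2.2733]
Step 2: x=[5.6027] v=[-4.2132]
Step 3: x=[4.4957] v=[-5.5352]
Step 4: x=[3.2866] v=[-6.0454]
Step 5: x=[2.1528] v=[-5.6689]
Step 6: x=[1.2606] v=[-4.4610]
Step 7: x=[0.7408] v=[-2.5988]
Step 8: x=[0.6697] v=[-0.3554]
Step 9: x=[1.0577] v=[1.9402]
First v>=0 after going negative at step 9, time=1.8000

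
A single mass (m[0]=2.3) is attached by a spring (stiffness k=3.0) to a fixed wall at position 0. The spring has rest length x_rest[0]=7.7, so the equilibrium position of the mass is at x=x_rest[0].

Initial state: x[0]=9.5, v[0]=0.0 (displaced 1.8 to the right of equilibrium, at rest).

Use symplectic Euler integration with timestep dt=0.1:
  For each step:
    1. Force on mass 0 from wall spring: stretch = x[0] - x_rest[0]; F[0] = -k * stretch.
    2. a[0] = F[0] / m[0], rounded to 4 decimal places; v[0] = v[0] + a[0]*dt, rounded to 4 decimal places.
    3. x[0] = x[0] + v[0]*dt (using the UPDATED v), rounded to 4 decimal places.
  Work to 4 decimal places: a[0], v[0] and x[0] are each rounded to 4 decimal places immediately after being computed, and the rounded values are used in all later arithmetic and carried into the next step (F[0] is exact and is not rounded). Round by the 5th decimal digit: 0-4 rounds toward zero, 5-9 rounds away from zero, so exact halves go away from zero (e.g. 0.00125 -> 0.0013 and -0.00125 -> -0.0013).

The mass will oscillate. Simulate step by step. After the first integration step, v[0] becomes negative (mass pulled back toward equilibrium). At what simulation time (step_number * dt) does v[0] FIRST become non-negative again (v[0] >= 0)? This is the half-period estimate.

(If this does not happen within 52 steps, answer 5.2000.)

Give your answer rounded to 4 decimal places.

Step 0: x=[9.5000] v=[0.0000]
Step 1: x=[9.4765] v=[-0.2348]
Step 2: x=[9.4299] v=[-0.4665]
Step 3: x=[9.3607] v=[-0.6921]
Step 4: x=[9.2698] v=[-0.9087]
Step 5: x=[9.1585] v=[-1.1135]
Step 6: x=[9.0281] v=[-1.3037]
Step 7: x=[8.8804] v=[-1.4769]
Step 8: x=[8.7173] v=[-1.6309]
Step 9: x=[8.5409] v=[-1.7636]
Step 10: x=[8.3536] v=[-1.8733]
Step 11: x=[8.1577] v=[-1.9586]
Step 12: x=[7.9559] v=[-2.0183]
Step 13: x=[7.7507] v=[-2.0517]
Step 14: x=[7.5449] v=[-2.0583]
Step 15: x=[7.3411] v=[-2.0381]
Step 16: x=[7.1420] v=[-1.9913]
Step 17: x=[6.9502] v=[-1.9185]
Step 18: x=[6.7681] v=[-1.8207]
Step 19: x=[6.5982] v=[-1.6992]
Step 20: x=[6.4427] v=[-1.5555]
Step 21: x=[6.3036] v=[-1.3915]
Step 22: x=[6.1827] v=[-1.2094]
Step 23: x=[6.0816] v=[-1.0115]
Step 24: x=[6.0016] v=[-0.8004]
Step 25: x=[5.9437] v=[-0.5789]
Step 26: x=[5.9087] v=[-0.3498]
Step 27: x=[5.8971] v=[-0.1162]
Step 28: x=[5.9090] v=[0.1190]
First v>=0 after going negative at step 28, time=2.8000

Answer: 2.8000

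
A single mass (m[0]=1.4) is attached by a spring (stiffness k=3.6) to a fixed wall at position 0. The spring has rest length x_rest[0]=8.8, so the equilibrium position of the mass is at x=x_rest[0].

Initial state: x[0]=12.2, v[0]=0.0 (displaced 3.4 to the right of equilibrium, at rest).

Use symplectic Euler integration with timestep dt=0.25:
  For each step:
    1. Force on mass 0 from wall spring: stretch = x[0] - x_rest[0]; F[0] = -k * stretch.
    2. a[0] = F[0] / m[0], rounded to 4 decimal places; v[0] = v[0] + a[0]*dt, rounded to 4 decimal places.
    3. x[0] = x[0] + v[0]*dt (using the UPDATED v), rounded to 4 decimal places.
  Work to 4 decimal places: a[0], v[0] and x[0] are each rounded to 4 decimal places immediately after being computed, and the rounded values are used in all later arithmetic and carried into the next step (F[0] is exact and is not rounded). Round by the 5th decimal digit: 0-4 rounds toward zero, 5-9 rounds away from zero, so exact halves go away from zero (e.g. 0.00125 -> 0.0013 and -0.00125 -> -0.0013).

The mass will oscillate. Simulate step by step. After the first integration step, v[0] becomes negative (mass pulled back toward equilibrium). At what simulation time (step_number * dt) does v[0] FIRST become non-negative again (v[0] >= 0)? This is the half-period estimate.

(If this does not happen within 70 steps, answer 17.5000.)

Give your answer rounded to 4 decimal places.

Step 0: x=[12.2000] v=[0.0000]
Step 1: x=[11.6536] v=[-2.1857]
Step 2: x=[10.6486] v=[-4.0202]
Step 3: x=[9.3465] v=[-5.2086]
Step 4: x=[7.9565] v=[-5.5599]
Step 5: x=[6.7021] v=[-5.0177]
Step 6: x=[5.7848] v=[-3.6691]
Step 7: x=[5.3521] v=[-1.7308]
Step 8: x=[5.4735] v=[0.4857]
First v>=0 after going negative at step 8, time=2.0000

Answer: 2.0000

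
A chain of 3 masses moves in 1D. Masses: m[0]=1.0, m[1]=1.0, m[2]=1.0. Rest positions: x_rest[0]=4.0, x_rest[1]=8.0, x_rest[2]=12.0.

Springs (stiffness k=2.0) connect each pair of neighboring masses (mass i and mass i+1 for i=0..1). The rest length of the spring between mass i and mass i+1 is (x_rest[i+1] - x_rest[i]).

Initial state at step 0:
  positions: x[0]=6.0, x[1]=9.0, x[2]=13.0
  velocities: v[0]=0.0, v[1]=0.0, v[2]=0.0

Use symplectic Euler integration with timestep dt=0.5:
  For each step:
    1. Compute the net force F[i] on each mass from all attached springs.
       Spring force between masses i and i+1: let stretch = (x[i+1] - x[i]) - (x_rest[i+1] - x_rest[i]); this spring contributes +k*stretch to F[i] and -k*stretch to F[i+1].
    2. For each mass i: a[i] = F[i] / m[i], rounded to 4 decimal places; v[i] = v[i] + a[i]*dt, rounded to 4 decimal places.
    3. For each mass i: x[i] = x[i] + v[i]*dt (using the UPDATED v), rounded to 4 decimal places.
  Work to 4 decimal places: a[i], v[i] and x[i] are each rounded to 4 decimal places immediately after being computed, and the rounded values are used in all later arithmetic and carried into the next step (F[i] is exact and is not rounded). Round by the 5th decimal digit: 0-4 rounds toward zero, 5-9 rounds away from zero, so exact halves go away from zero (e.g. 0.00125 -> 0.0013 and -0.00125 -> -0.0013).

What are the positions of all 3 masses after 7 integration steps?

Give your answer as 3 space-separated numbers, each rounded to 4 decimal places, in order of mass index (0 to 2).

Answer: 5.4923 9.7110 12.7970

Derivation:
Step 0: x=[6.0000 9.0000 13.0000] v=[0.0000 0.0000 0.0000]
Step 1: x=[5.5000 9.5000 13.0000] v=[-1.0000 1.0000 0.0000]
Step 2: x=[5.0000 9.7500 13.2500] v=[-1.0000 0.5000 0.5000]
Step 3: x=[4.8750 9.3750 13.7500] v=[-0.2500 -0.7500 1.0000]
Step 4: x=[5.0000 8.9375 14.0625] v=[0.2500 -0.8750 0.6250]
Step 5: x=[5.0938 9.0938 13.8125] v=[0.1875 0.3125 -0.5000]
Step 6: x=[5.1876 9.6094 13.2032] v=[0.1875 1.0312 -1.2187]
Step 7: x=[5.4923 9.7110 12.7970] v=[0.6093 0.2032 -0.8125]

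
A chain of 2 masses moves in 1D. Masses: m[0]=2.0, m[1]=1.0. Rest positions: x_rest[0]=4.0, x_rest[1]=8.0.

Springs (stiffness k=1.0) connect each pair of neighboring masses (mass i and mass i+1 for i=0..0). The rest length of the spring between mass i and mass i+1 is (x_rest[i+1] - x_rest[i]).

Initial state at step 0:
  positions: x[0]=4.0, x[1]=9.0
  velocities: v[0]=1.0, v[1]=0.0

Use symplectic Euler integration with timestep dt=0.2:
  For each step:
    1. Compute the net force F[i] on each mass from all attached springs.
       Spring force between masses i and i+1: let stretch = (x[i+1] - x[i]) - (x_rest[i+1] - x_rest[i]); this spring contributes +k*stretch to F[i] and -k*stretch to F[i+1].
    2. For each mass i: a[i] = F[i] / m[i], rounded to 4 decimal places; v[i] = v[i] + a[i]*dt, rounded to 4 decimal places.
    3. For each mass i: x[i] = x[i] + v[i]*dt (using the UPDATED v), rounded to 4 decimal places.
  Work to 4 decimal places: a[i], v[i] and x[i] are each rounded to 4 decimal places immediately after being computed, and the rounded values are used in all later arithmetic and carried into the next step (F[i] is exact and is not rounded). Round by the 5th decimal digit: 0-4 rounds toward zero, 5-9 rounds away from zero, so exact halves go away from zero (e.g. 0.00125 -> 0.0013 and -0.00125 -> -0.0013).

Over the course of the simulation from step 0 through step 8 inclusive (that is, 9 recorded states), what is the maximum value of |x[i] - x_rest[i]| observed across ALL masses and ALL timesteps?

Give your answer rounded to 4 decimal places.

Step 0: x=[4.0000 9.0000] v=[1.0000 0.0000]
Step 1: x=[4.2200 8.9600] v=[1.1000 -0.2000]
Step 2: x=[4.4548 8.8904] v=[1.1740 -0.3480]
Step 3: x=[4.6983 8.8034] v=[1.2176 -0.4351]
Step 4: x=[4.9439 8.7122] v=[1.2281 -0.4561]
Step 5: x=[5.1849 8.6302] v=[1.2049 -0.4098]
Step 6: x=[5.4148 8.5704] v=[1.1494 -0.2989]
Step 7: x=[5.6278 8.5444] v=[1.0650 -0.1300]
Step 8: x=[5.8191 8.5617] v=[0.9567 0.0867]
Max displacement = 1.8191

Answer: 1.8191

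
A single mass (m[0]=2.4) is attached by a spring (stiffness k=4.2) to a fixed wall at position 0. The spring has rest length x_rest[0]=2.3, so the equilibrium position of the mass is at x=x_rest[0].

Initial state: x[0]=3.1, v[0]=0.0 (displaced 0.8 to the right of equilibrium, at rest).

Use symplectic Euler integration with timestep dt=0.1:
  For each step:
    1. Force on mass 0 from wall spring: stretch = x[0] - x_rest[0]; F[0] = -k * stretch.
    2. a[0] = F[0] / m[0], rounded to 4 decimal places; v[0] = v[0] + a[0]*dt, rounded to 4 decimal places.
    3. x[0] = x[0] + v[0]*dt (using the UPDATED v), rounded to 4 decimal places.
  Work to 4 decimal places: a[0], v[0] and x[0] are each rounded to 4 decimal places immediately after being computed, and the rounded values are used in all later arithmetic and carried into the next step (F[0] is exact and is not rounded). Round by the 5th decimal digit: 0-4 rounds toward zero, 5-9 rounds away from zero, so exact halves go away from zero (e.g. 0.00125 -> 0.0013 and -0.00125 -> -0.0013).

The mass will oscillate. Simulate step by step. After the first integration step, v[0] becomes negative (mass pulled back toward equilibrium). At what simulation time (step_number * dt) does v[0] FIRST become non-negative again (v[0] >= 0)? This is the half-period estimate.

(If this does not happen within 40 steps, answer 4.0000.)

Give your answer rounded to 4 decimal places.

Step 0: x=[3.1000] v=[0.0000]
Step 1: x=[3.0860] v=[-0.1400]
Step 2: x=[3.0582] v=[-0.2776]
Step 3: x=[3.0172] v=[-0.4103]
Step 4: x=[2.9636] v=[-0.5358]
Step 5: x=[2.8984] v=[-0.6519]
Step 6: x=[2.8227] v=[-0.7566]
Step 7: x=[2.7379] v=[-0.8481]
Step 8: x=[2.6454] v=[-0.9247]
Step 9: x=[2.5469] v=[-0.9852]
Step 10: x=[2.4441] v=[-1.0284]
Step 11: x=[2.3387] v=[-1.0536]
Step 12: x=[2.2327] v=[-1.0604]
Step 13: x=[2.1278] v=[-1.0486]
Step 14: x=[2.0260] v=[-1.0185]
Step 15: x=[1.9289] v=[-0.9706]
Step 16: x=[1.8383] v=[-0.9057]
Step 17: x=[1.7558] v=[-0.8249]
Step 18: x=[1.6828] v=[-0.7297]
Step 19: x=[1.6206] v=[-0.6217]
Step 20: x=[1.5703] v=[-0.5028]
Step 21: x=[1.5328] v=[-0.3751]
Step 22: x=[1.5087] v=[-0.2408]
Step 23: x=[1.4985] v=[-0.1023]
Step 24: x=[1.5023] v=[0.0380]
First v>=0 after going negative at step 24, time=2.4000

Answer: 2.4000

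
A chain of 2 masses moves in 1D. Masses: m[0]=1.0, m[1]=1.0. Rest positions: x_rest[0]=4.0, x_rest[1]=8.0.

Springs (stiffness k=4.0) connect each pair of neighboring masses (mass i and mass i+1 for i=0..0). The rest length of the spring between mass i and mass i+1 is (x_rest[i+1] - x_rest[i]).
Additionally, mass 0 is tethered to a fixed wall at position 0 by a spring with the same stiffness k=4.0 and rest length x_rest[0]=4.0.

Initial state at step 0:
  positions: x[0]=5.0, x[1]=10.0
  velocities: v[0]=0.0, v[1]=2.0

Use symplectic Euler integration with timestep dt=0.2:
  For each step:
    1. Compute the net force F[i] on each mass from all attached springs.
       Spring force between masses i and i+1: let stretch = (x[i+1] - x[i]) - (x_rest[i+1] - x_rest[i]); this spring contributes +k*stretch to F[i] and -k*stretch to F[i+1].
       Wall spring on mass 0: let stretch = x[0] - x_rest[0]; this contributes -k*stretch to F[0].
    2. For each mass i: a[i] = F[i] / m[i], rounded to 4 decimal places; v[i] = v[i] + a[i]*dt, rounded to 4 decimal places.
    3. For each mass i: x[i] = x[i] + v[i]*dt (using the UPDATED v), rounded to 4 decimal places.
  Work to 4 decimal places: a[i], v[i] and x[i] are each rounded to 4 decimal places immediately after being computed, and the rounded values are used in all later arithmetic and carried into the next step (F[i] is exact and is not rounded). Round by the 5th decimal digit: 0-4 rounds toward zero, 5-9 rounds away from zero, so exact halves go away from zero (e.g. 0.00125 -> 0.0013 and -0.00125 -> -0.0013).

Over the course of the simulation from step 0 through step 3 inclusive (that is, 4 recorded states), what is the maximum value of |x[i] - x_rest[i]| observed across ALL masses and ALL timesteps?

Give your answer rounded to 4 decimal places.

Answer: 2.2816

Derivation:
Step 0: x=[5.0000 10.0000] v=[0.0000 2.0000]
Step 1: x=[5.0000 10.2400] v=[0.0000 1.2000]
Step 2: x=[5.0384 10.2816] v=[0.1920 0.2080]
Step 3: x=[5.1096 10.1243] v=[0.3558 -0.7866]
Max displacement = 2.2816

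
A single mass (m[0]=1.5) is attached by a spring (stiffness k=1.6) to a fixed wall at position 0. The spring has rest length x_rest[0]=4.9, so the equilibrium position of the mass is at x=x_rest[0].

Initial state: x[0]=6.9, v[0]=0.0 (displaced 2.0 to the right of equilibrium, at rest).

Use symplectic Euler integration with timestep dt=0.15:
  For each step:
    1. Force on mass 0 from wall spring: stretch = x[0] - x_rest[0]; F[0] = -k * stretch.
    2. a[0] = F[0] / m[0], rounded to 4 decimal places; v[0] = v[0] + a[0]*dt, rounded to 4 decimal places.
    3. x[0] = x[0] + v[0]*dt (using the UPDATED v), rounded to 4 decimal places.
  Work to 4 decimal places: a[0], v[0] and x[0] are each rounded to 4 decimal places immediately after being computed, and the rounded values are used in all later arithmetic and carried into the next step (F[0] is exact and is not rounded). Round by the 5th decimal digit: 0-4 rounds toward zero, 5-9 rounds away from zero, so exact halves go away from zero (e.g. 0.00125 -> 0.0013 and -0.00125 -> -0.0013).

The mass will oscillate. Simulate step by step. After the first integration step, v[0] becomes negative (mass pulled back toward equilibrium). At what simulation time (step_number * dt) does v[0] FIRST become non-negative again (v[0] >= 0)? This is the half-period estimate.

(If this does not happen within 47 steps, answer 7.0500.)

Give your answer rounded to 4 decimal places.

Step 0: x=[6.9000] v=[0.0000]
Step 1: x=[6.8520] v=[-0.3200]
Step 2: x=[6.7572] v=[-0.6323]
Step 3: x=[6.6178] v=[-0.9295]
Step 4: x=[6.4372] v=[-1.2043]
Step 5: x=[6.2197] v=[-1.4503]
Step 6: x=[5.9705] v=[-1.6615]
Step 7: x=[5.6956] v=[-1.8328]
Step 8: x=[5.4016] v=[-1.9601]
Step 9: x=[5.0955] v=[-2.0404]
Step 10: x=[4.7847] v=[-2.0717]
Step 11: x=[4.4767] v=[-2.0533]
Step 12: x=[4.1789] v=[-1.9856]
Step 13: x=[3.8984] v=[-1.8702]
Step 14: x=[3.6419] v=[-1.7099]
Step 15: x=[3.4156] v=[-1.5086]
Step 16: x=[3.2249] v=[-1.2711]
Step 17: x=[3.0744] v=[-1.0031]
Step 18: x=[2.9678] v=[-0.7110]
Step 19: x=[2.9075] v=[-0.4019]
Step 20: x=[2.8950] v=[-0.0831]
Step 21: x=[2.9307] v=[0.2377]
First v>=0 after going negative at step 21, time=3.1500

Answer: 3.1500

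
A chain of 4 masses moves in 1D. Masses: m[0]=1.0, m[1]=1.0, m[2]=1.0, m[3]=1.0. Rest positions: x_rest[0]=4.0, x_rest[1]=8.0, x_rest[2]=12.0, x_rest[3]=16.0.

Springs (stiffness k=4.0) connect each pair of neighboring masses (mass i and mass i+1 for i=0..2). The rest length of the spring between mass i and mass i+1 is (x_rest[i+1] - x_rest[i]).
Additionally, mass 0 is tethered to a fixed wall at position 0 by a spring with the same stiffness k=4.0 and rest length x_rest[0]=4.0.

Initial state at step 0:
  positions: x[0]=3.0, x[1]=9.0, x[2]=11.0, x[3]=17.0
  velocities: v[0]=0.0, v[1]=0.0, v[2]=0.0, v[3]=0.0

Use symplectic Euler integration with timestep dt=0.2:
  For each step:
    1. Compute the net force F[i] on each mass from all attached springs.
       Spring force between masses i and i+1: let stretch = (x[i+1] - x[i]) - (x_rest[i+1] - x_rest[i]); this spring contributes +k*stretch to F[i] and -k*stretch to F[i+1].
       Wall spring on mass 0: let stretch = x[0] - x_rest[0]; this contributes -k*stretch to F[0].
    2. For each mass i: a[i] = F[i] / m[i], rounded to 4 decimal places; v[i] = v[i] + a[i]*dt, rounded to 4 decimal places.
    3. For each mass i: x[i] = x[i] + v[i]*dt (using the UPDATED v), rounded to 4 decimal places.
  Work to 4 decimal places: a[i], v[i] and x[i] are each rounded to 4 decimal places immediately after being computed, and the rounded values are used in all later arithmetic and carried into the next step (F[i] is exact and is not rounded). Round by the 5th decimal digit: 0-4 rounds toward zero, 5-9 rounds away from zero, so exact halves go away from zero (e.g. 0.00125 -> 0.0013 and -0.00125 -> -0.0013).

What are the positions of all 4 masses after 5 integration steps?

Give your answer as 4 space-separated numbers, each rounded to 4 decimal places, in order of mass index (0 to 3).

Step 0: x=[3.0000 9.0000 11.0000 17.0000] v=[0.0000 0.0000 0.0000 0.0000]
Step 1: x=[3.4800 8.3600 11.6400 16.6800] v=[2.4000 -3.2000 3.2000 -1.6000]
Step 2: x=[4.1840 7.4640 12.5616 16.1936] v=[3.5200 -4.4800 4.6080 -2.4320]
Step 3: x=[4.7434 6.8588 13.2487 15.7661] v=[2.7968 -3.0259 3.4355 -2.1376]
Step 4: x=[4.8823 6.9375 13.3162 15.5758] v=[0.6944 0.3937 0.3375 -0.9515]
Step 5: x=[4.5688 7.7080 12.7246 15.6640] v=[-1.5673 3.8525 -2.9578 0.4408]

Answer: 4.5688 7.7080 12.7246 15.6640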